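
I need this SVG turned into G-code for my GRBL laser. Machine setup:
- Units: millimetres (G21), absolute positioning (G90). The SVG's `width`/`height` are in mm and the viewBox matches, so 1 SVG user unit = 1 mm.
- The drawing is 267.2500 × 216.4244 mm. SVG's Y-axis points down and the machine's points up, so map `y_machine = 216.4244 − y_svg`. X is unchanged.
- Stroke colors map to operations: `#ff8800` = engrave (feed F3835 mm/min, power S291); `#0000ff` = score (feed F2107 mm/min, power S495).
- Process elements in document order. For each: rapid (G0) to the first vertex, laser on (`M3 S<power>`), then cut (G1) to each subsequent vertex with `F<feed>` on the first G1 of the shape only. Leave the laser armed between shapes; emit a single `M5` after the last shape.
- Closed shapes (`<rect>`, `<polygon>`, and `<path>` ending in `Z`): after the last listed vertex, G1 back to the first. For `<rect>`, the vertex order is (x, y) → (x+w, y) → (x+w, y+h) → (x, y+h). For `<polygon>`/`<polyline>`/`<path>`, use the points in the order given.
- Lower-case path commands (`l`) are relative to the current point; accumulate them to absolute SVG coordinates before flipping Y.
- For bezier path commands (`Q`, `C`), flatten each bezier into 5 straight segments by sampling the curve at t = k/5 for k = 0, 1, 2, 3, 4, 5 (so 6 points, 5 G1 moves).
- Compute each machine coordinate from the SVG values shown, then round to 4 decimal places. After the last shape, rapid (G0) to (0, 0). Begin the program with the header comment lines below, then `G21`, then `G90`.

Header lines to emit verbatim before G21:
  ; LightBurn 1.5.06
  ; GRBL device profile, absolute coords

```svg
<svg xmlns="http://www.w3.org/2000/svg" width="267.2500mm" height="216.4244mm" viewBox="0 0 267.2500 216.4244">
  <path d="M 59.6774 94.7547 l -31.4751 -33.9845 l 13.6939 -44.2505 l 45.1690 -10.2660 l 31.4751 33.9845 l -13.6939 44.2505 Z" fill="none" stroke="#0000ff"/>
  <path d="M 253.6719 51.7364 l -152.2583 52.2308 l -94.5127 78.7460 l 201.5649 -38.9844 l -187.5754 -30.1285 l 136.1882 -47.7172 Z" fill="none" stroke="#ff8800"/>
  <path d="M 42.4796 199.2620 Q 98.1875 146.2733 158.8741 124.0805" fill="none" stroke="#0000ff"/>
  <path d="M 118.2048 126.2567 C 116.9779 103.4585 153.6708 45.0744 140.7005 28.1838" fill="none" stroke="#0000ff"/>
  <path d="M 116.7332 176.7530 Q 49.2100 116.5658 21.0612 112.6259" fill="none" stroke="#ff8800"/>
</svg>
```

; LightBurn 1.5.06
; GRBL device profile, absolute coords
G21
G90
G0 X59.6774 Y121.6697
M3 S495
G1 X28.2023 Y155.6542 F2107
G1 X41.8962 Y199.9047
G1 X87.0652 Y210.1707
G1 X118.5403 Y176.1862
G1 X104.8464 Y131.9357
G1 X59.6774 Y121.6697
G0 X253.6719 Y164.6880
M3 S291
G1 X101.4136 Y112.4572 F3835
G1 X6.9009 Y33.7112
G1 X208.4658 Y72.6956
G1 X20.8904 Y102.8241
G1 X157.0786 Y150.5413
G1 X253.6719 Y164.6880
G0 X42.4796 Y17.1624
M3 S495
G1 X64.9619 Y37.1260 F2107
G1 X87.8425 Y54.6260
G1 X111.1214 Y69.6623
G1 X134.7986 Y82.2349
G1 X158.8741 Y92.3439
G0 X118.2048 Y90.1677
M3 S495
G1 X121.3184 Y107.5003 F2107
G1 X129.3287 Y129.6737
G1 X138.0318 Y152.9881
G1 X143.2238 Y173.7437
G1 X140.7005 Y188.2406
G0 X116.7332 Y39.6714
M3 S291
G1 X91.2989 Y61.4964 F3835
G1 X69.0145 Y78.8216
G1 X49.8801 Y91.6470
G1 X33.8957 Y99.9726
G1 X21.0612 Y103.7985
M5
G0 X0.0000 Y0.0000

Since the viewBox matches the mm dimensions, user units are millimetres directly. The only transform is the Y-flip y_m = 216.4244 − y_svg.

Shape 1 is a regular polygon drawn with `<path>`. Its stroke #0000ff means score at S495, F2107. After flipping Y the toolpath is (59.6774,121.6697) → (28.2023,155.6542) → (41.8962,199.9047) → (87.0652,210.1707) → (118.5403,176.1862) → (104.8464,131.9357) → (59.6774,121.6697), returning to the start.

Shape 2 is a closed polygon drawn with `<path>`. Its stroke #ff8800 means engrave at S291, F3835. After flipping Y the toolpath is (253.6719,164.6880) → (101.4136,112.4572) → (6.9009,33.7112) → (208.4658,72.6956) → (20.8904,102.8241) → (157.0786,150.5413) → (253.6719,164.6880), returning to the start.

Shape 3 is a quadratic bezier drawn with `<path>`. Its stroke #0000ff means score at S495, F2107. After flipping Y the toolpath is (42.4796,17.1624) → (64.9619,37.1260) → (87.8425,54.6260) → (111.1214,69.6623) → (134.7986,82.2349) → (158.8741,92.3439).

Shape 4 is a cubic bezier drawn with `<path>`. Its stroke #0000ff means score at S495, F2107. After flipping Y the toolpath is (118.2048,90.1677) → (121.3184,107.5003) → (129.3287,129.6737) → (138.0318,152.9881) → (143.2238,173.7437) → (140.7005,188.2406).

Shape 5 is a quadratic bezier drawn with `<path>`. Its stroke #ff8800 means engrave at S291, F3835. After flipping Y the toolpath is (116.7332,39.6714) → (91.2989,61.4964) → (69.0145,78.8216) → (49.8801,91.6470) → (33.8957,99.9726) → (21.0612,103.7985).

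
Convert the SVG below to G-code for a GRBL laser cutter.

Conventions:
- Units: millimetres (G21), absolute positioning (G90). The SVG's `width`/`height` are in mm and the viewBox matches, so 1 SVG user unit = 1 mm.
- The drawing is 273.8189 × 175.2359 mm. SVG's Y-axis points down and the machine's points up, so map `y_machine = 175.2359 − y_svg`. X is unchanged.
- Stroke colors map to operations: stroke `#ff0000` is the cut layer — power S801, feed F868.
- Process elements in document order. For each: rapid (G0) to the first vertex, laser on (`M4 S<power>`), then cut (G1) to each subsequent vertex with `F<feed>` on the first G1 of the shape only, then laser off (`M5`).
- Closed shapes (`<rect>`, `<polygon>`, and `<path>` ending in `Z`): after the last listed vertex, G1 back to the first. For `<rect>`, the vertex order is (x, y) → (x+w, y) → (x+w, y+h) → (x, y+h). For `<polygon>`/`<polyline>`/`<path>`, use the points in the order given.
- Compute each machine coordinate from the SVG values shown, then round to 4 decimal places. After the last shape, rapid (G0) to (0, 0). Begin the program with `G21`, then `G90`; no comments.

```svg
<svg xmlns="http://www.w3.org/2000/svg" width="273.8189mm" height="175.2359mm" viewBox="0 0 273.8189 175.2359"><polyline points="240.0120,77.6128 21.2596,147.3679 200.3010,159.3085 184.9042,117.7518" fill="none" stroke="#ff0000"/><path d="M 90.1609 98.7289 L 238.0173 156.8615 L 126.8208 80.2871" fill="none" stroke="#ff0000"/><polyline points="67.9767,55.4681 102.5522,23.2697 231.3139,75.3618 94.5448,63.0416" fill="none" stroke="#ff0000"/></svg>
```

Since the viewBox matches the mm dimensions, user units are millimetres directly. The only transform is the Y-flip y_m = 175.2359 − y_svg.

Shape 1 is a open polyline drawn with `<polyline>`. Its stroke #ff0000 means cut at S801, F868. After flipping Y the toolpath is (240.0120,97.6231) → (21.2596,27.8680) → (200.3010,15.9274) → (184.9042,57.4841).

Shape 2 is a open polyline drawn with `<path>`. Its stroke #ff0000 means cut at S801, F868. After flipping Y the toolpath is (90.1609,76.5070) → (238.0173,18.3744) → (126.8208,94.9488).

Shape 3 is a open polyline drawn with `<polyline>`. Its stroke #ff0000 means cut at S801, F868. After flipping Y the toolpath is (67.9767,119.7678) → (102.5522,151.9662) → (231.3139,99.8741) → (94.5448,112.1943).

G21
G90
G0 X240.0120 Y97.6231
M4 S801
G1 X21.2596 Y27.8680 F868
G1 X200.3010 Y15.9274
G1 X184.9042 Y57.4841
M5
G0 X90.1609 Y76.5070
M4 S801
G1 X238.0173 Y18.3744 F868
G1 X126.8208 Y94.9488
M5
G0 X67.9767 Y119.7678
M4 S801
G1 X102.5522 Y151.9662 F868
G1 X231.3139 Y99.8741
G1 X94.5448 Y112.1943
M5
G0 X0.0000 Y0.0000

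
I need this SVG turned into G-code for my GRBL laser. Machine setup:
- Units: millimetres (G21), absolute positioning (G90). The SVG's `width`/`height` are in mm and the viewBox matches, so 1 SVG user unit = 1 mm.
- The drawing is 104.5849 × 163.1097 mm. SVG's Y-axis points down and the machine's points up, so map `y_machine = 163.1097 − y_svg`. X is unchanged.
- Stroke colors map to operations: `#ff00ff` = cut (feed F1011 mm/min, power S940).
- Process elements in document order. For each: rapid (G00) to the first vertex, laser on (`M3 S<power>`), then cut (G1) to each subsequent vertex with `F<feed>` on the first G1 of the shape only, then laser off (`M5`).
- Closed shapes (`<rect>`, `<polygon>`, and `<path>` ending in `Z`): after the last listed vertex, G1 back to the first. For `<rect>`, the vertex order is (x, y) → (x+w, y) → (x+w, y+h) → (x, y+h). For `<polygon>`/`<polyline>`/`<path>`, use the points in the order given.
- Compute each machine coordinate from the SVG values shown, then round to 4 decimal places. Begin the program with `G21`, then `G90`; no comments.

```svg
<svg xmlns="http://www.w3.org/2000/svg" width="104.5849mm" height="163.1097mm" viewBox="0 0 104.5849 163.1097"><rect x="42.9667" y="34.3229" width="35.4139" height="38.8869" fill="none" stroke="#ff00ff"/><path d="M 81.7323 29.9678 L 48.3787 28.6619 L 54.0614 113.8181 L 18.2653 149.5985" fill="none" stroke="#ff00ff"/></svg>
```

G21
G90
G00 X42.9667 Y128.7868
M3 S940
G1 X78.3806 Y128.7868 F1011
G1 X78.3806 Y89.8999
G1 X42.9667 Y89.8999
G1 X42.9667 Y128.7868
M5
G00 X81.7323 Y133.1419
M3 S940
G1 X48.3787 Y134.4478 F1011
G1 X54.0614 Y49.2916
G1 X18.2653 Y13.5112
M5

viewBox `0 0 104.5849 163.1097` with mm width/height → 1 unit = 1 mm. Flip: y_m = 163.1097 − y_svg.

**Shape 1** — `<rect>` rectangle, stroke `#ff00ff` → cut (S940, F1011). Machine vertices: (42.9667,128.7868) → (78.3806,128.7868) → (78.3806,89.8999) → (42.9667,89.8999) → (42.9667,128.7868). Closed: final G1 returns to the first vertex.

**Shape 2** — `<path>` open polyline, stroke `#ff00ff` → cut (S940, F1011). Machine vertices: (81.7323,133.1419) → (48.3787,134.4478) → (54.0614,49.2916) → (18.2653,13.5112). Open path.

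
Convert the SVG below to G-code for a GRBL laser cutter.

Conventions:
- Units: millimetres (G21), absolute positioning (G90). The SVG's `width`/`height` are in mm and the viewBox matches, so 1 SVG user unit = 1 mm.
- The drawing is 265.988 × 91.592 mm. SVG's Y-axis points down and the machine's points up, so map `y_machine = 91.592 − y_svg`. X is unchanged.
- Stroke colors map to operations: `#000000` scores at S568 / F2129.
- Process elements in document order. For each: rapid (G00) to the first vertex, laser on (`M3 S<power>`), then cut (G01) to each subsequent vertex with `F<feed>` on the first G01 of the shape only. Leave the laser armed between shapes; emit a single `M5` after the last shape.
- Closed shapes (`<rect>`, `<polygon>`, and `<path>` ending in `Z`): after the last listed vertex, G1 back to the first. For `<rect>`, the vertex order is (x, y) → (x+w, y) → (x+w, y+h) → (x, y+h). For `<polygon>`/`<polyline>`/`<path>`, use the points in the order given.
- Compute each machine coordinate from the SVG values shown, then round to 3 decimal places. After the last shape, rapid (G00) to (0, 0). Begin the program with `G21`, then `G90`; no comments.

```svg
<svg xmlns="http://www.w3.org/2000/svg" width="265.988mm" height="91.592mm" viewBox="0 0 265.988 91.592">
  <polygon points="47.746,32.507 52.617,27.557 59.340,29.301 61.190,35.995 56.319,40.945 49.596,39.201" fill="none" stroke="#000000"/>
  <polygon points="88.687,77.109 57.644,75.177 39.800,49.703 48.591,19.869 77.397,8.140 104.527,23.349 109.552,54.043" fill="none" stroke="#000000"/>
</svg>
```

G21
G90
G00 X47.746 Y59.085
M3 S568
G01 X52.617 Y64.035 F2129
G01 X59.340 Y62.291
G01 X61.190 Y55.597
G01 X56.319 Y50.647
G01 X49.596 Y52.391
G01 X47.746 Y59.085
G00 X88.687 Y14.483
M3 S568
G01 X57.644 Y16.415 F2129
G01 X39.800 Y41.889
G01 X48.591 Y71.723
G01 X77.397 Y83.452
G01 X104.527 Y68.243
G01 X109.552 Y37.549
G01 X88.687 Y14.483
M5
G00 X0.000 Y0.000

1 u = 1 mm; y_m = 91.592 − y.

[1] `<polygon>` regular polygon, #000000→score S568 F2129: (47.746,59.085) → (52.617,64.035) → (59.340,62.291) → (61.190,55.597) → (56.319,50.647) → (49.596,52.391) → (47.746,59.085) (closed)

[2] `<polygon>` regular polygon, #000000→score S568 F2129: (88.687,14.483) → (57.644,16.415) → (39.800,41.889) → (48.591,71.723) → (77.397,83.452) → (104.527,68.243) → (109.552,37.549) → (88.687,14.483) (closed)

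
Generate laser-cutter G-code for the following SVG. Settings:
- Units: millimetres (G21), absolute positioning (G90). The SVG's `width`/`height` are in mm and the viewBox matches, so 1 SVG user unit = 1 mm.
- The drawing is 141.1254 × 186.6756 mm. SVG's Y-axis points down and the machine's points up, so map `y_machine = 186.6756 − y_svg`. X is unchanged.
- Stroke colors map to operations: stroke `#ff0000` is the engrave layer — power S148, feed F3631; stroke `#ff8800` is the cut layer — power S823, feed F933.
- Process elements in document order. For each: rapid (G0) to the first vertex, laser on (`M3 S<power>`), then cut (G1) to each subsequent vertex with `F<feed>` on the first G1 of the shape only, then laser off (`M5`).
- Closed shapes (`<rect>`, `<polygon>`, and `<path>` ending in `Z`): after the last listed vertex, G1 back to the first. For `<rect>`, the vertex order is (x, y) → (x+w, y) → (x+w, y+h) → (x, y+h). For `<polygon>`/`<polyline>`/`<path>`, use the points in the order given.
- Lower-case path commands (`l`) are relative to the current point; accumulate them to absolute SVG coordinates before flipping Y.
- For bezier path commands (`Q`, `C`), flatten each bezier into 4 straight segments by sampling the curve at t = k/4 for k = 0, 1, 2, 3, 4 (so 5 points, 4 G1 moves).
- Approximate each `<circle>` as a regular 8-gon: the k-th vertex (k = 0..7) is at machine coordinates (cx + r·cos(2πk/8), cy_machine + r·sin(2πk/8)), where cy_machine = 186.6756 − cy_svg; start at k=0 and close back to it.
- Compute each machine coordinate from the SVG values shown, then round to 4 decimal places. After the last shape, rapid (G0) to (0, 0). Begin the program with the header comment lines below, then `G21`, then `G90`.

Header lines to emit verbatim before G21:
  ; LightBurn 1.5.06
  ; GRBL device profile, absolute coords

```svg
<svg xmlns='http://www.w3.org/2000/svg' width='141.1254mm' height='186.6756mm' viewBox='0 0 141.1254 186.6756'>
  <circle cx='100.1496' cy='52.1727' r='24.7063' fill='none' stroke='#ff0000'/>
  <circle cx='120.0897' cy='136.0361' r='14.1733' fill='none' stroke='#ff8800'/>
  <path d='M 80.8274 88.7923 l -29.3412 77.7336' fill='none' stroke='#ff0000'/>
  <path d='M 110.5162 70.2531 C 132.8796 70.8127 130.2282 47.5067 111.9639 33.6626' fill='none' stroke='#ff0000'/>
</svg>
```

viewBox `0 0 141.1254 186.6756` with mm width/height → 1 unit = 1 mm. Flip: y_m = 186.6756 − y_svg.

**Shape 1** — `<circle>` circle, stroke `#ff0000` → engrave (S148, F3631). Machine vertices: (124.8559,134.5029) → (117.6196,151.9729) → (100.1496,159.2092) → (82.6796,151.9729) → (75.4433,134.5029) → (82.6796,117.0329) → (100.1496,109.7966) → (117.6196,117.0329) → (124.8559,134.5029). Closed: final G1 returns to the first vertex.

**Shape 2** — `<circle>` circle, stroke `#ff8800` → cut (S823, F933). Machine vertices: (134.2630,50.6395) → (130.1117,60.6615) → (120.0897,64.8128) → (110.0677,60.6615) → (105.9164,50.6395) → (110.0677,40.6175) → (120.0897,36.4662) → (130.1117,40.6175) → (134.2630,50.6395). Closed: final G1 returns to the first vertex.

**Shape 3** — `<path>` line segment, stroke `#ff0000` → engrave (S148, F3631). Machine vertices: (80.8274,97.8833) → (51.4862,20.1497). Open path.

**Shape 4** — `<path>` cubic bezier, stroke `#ff0000` → engrave (S148, F3631). Control points (SVG): P0=(110.5162,70.2531), P1=(132.8796,70.8127), P2=(130.2282,47.5067), P3=(111.9639,33.6626); sampled at t=k/4. Machine vertices: (110.5162,116.4225) → (122.7454,119.9569) → (126.4754,129.3164) → (122.5878,141.3766) → (111.9639,153.0130). Open path.

; LightBurn 1.5.06
; GRBL device profile, absolute coords
G21
G90
G0 X124.8559 Y134.5029
M3 S148
G1 X117.6196 Y151.9729 F3631
G1 X100.1496 Y159.2092
G1 X82.6796 Y151.9729
G1 X75.4433 Y134.5029
G1 X82.6796 Y117.0329
G1 X100.1496 Y109.7966
G1 X117.6196 Y117.0329
G1 X124.8559 Y134.5029
M5
G0 X134.2630 Y50.6395
M3 S823
G1 X130.1117 Y60.6615 F933
G1 X120.0897 Y64.8128
G1 X110.0677 Y60.6615
G1 X105.9164 Y50.6395
G1 X110.0677 Y40.6175
G1 X120.0897 Y36.4662
G1 X130.1117 Y40.6175
G1 X134.2630 Y50.6395
M5
G0 X80.8274 Y97.8833
M3 S148
G1 X51.4862 Y20.1497 F3631
M5
G0 X110.5162 Y116.4225
M3 S148
G1 X122.7454 Y119.9569 F3631
G1 X126.4754 Y129.3164
G1 X122.5878 Y141.3766
G1 X111.9639 Y153.0130
M5
G0 X0.0000 Y0.0000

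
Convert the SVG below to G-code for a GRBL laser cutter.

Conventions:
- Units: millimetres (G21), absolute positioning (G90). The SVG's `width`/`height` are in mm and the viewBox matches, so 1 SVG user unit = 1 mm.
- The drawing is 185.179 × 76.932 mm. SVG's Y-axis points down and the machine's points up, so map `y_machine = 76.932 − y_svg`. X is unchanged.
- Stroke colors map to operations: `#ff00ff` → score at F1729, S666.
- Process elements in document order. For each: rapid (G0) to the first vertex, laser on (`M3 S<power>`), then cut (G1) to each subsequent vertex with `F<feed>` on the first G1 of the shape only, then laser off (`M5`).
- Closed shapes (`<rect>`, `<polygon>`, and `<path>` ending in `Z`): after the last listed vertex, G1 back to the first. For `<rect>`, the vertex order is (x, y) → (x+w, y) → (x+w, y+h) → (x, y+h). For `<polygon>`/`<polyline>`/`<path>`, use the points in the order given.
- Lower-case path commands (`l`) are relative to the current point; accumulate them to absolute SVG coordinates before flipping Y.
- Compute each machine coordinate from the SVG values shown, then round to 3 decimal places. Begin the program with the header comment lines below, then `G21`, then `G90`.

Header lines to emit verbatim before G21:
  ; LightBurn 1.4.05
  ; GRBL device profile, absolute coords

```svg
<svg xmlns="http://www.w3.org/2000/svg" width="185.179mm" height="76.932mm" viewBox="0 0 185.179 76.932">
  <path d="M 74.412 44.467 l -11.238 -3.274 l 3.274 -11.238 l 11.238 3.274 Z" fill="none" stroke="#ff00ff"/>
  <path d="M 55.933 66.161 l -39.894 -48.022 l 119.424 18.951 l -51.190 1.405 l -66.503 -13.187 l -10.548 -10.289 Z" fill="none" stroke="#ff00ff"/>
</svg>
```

; LightBurn 1.4.05
; GRBL device profile, absolute coords
G21
G90
G0 X74.412 Y32.465
M3 S666
G1 X63.174 Y35.739 F1729
G1 X66.448 Y46.977
G1 X77.686 Y43.703
G1 X74.412 Y32.465
M5
G0 X55.933 Y10.771
M3 S666
G1 X16.039 Y58.793 F1729
G1 X135.463 Y39.842
G1 X84.273 Y38.437
G1 X17.770 Y51.624
G1 X7.222 Y61.913
G1 X55.933 Y10.771
M5

viewBox `0 0 185.179 76.932` with mm width/height → 1 unit = 1 mm. Flip: y_m = 76.932 − y_svg.

**Shape 1** — `<path>` regular polygon, stroke `#ff00ff` → score (S666, F1729). Machine vertices: (74.412,32.465) → (63.174,35.739) → (66.448,46.977) → (77.686,43.703) → (74.412,32.465). Closed: final G1 returns to the first vertex.

**Shape 2** — `<path>` closed polygon, stroke `#ff00ff` → score (S666, F1729). Machine vertices: (55.933,10.771) → (16.039,58.793) → (135.463,39.842) → (84.273,38.437) → (17.770,51.624) → (7.222,61.913) → (55.933,10.771). Closed: final G1 returns to the first vertex.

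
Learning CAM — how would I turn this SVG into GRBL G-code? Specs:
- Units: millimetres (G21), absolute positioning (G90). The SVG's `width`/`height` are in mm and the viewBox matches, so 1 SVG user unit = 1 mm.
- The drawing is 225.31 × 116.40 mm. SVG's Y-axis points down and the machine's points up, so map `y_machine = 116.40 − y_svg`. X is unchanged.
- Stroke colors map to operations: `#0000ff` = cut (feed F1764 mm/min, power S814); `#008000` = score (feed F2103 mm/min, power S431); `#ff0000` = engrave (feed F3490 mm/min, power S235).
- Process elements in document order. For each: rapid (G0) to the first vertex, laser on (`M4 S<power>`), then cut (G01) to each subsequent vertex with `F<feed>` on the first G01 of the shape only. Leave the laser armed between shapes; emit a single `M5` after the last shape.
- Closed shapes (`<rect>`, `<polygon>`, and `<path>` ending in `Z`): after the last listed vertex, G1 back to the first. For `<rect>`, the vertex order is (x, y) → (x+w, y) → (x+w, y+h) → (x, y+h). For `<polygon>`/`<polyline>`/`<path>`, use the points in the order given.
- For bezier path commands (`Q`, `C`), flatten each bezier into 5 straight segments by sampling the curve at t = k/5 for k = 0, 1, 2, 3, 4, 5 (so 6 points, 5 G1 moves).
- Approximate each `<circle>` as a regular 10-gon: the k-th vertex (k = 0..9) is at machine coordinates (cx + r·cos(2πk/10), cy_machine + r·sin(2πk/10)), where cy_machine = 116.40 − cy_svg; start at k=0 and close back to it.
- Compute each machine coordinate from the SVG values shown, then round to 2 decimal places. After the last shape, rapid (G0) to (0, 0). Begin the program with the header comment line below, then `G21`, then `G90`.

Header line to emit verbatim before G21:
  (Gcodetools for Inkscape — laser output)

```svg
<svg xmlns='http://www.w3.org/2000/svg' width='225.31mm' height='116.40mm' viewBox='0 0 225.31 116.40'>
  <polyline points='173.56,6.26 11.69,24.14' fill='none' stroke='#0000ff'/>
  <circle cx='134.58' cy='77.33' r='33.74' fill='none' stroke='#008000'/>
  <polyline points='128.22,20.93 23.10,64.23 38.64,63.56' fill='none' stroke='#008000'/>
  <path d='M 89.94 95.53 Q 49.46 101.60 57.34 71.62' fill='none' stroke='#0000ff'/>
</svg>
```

(Gcodetools for Inkscape — laser output)
G21
G90
G0 X173.56 Y110.14
M4 S814
G01 X11.69 Y92.26 F1764
G0 X168.32 Y39.07
M4 S431
G01 X161.88 Y58.90 F2103
G01 X145.01 Y71.16
G01 X124.15 Y71.16
G01 X107.28 Y58.90
G01 X100.84 Y39.07
G01 X107.28 Y19.24
G01 X124.15 Y6.98
G01 X145.01 Y6.98
G01 X161.88 Y19.24
G01 X168.32 Y39.07
G0 X128.22 Y95.47
M4 S431
G01 X23.10 Y52.17 F2103
G01 X38.64 Y52.84
G0 X89.94 Y20.87
M4 S814
G01 X75.68 Y19.88 F1764
G01 X65.29 Y21.78
G01 X58.77 Y26.56
G01 X56.12 Y34.23
G01 X57.34 Y44.78
M5
G0 X0.00 Y0.00

Since the viewBox matches the mm dimensions, user units are millimetres directly. The only transform is the Y-flip y_m = 116.40 − y_svg.

Shape 1 is a line segment drawn with `<polyline>`. Its stroke #0000ff means cut at S814, F1764. After flipping Y the toolpath is (173.56,110.14) → (11.69,92.26).

Shape 2 is a circle drawn with `<circle>`. Its stroke #008000 means score at S431, F2103. After flipping Y the toolpath is (168.32,39.07) → (161.88,58.90) → (145.01,71.16) → (124.15,71.16) → (107.28,58.90) → (100.84,39.07) → (107.28,19.24) → (124.15,6.98) → (145.01,6.98) → (161.88,19.24) → (168.32,39.07), returning to the start.

Shape 3 is a open polyline drawn with `<polyline>`. Its stroke #008000 means score at S431, F2103. After flipping Y the toolpath is (128.22,95.47) → (23.10,52.17) → (38.64,52.84).

Shape 4 is a quadratic bezier drawn with `<path>`. Its stroke #0000ff means cut at S814, F1764. After flipping Y the toolpath is (89.94,20.87) → (75.68,19.88) → (65.29,21.78) → (58.77,26.56) → (56.12,34.23) → (57.34,44.78).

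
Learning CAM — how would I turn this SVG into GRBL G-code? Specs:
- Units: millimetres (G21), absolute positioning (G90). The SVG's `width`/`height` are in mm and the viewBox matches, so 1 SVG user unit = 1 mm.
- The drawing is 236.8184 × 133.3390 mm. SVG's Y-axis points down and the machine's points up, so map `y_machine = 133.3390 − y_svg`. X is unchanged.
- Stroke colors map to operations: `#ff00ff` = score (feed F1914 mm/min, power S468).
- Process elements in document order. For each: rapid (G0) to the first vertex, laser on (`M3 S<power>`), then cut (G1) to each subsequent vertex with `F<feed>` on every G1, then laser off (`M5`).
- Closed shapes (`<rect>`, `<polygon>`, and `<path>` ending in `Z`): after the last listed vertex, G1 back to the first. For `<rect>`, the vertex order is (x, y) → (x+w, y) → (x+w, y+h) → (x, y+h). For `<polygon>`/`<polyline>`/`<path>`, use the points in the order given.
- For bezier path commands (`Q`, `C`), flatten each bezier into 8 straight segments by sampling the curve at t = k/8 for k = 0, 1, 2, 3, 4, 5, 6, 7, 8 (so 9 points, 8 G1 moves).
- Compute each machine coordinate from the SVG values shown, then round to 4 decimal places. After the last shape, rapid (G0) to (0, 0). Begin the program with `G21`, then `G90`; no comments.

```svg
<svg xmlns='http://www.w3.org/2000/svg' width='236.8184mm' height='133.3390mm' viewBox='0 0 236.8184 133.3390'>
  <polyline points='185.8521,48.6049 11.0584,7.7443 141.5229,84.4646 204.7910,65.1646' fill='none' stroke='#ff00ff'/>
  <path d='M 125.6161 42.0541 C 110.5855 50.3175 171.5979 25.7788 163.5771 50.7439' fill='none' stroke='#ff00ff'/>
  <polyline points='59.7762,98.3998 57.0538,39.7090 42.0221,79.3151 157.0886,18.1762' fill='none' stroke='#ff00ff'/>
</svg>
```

viewBox `0 0 236.8184 133.3390` with mm width/height → 1 unit = 1 mm. Flip: y_m = 133.3390 − y_svg.

**Shape 1** — `<polyline>` open polyline, stroke `#ff00ff` → score (S468, F1914). Machine vertices: (185.8521,84.7341) → (11.0584,125.5947) → (141.5229,48.8744) → (204.7910,68.1744). Open path.

**Shape 2** — `<path>` cubic bezier, stroke `#ff00ff` → score (S468, F1914). Control points (SVG): P0=(125.6161,42.0541), P1=(110.5855,50.3175), P2=(171.5979,25.7788), P3=(163.5771,50.7439); sampled at t=k/8. Machine vertices: (125.6161,91.2849) → (123.2608,89.5630) → (126.3344,89.9517) → (133.1368,91.4866) → (141.9679,93.2031) → (151.1276,94.1368) → (158.9158,93.3230) → (163.6323,89.7973) → (163.5771,82.5951). Open path.

**Shape 3** — `<polyline>` open polyline, stroke `#ff00ff` → score (S468, F1914). Machine vertices: (59.7762,34.9392) → (57.0538,93.6300) → (42.0221,54.0239) → (157.0886,115.1628). Open path.

G21
G90
G0 X185.8521 Y84.7341
M3 S468
G1 X11.0584 Y125.5947 F1914
G1 X141.5229 Y48.8744 F1914
G1 X204.7910 Y68.1744 F1914
M5
G0 X125.6161 Y91.2849
M3 S468
G1 X123.2608 Y89.5630 F1914
G1 X126.3344 Y89.9517 F1914
G1 X133.1368 Y91.4866 F1914
G1 X141.9679 Y93.2031 F1914
G1 X151.1276 Y94.1368 F1914
G1 X158.9158 Y93.3230 F1914
G1 X163.6323 Y89.7973 F1914
G1 X163.5771 Y82.5951 F1914
M5
G0 X59.7762 Y34.9392
M3 S468
G1 X57.0538 Y93.6300 F1914
G1 X42.0221 Y54.0239 F1914
G1 X157.0886 Y115.1628 F1914
M5
G0 X0.0000 Y0.0000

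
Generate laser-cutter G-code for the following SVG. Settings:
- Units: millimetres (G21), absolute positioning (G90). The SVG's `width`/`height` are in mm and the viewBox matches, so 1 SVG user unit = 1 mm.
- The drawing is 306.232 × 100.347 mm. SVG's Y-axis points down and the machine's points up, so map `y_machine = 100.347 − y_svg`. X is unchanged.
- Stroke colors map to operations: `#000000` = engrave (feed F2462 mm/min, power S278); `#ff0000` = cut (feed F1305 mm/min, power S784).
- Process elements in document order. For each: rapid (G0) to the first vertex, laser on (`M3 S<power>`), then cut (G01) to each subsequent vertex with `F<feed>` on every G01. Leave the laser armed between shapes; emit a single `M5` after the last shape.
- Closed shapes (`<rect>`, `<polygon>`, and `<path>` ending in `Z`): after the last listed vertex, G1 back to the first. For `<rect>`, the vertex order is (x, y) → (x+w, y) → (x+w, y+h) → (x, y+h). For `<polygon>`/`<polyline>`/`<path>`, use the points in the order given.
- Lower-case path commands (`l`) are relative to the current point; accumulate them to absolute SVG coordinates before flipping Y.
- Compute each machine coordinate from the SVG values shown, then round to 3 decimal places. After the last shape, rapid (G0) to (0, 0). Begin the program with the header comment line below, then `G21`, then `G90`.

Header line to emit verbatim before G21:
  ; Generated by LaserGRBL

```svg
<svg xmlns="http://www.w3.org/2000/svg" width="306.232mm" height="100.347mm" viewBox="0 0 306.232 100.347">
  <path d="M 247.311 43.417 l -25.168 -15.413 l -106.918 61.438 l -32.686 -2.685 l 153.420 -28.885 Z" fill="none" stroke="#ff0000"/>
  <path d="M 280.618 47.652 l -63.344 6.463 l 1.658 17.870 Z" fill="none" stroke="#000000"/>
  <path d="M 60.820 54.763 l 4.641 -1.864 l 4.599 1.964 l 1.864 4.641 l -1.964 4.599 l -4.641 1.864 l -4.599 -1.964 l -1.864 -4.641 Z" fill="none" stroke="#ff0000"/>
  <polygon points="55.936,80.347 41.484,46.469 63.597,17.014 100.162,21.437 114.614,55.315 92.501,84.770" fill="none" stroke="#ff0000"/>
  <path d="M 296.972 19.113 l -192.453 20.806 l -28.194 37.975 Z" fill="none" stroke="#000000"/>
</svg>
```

viewBox `0 0 306.232 100.347` with mm width/height → 1 unit = 1 mm. Flip: y_m = 100.347 − y_svg.

**Shape 1** — `<path>` closed polygon, stroke `#ff0000` → cut (S784, F1305). Machine vertices: (247.311,56.930) → (222.143,72.343) → (115.225,10.905) → (82.539,13.590) → (235.959,42.475) → (247.311,56.930). Closed: final G1 returns to the first vertex.

**Shape 2** — `<path>` closed polygon, stroke `#000000` → engrave (S278, F2462). Machine vertices: (280.618,52.695) → (217.274,46.232) → (218.932,28.362) → (280.618,52.695). Closed: final G1 returns to the first vertex.

**Shape 3** — `<path>` regular polygon, stroke `#ff0000` → cut (S784, F1305). Machine vertices: (60.820,45.584) → (65.461,47.448) → (70.060,45.484) → (71.924,40.843) → (69.960,36.244) → (65.319,34.380) → (60.720,36.344) → (58.856,40.985) → (60.820,45.584). Closed: final G1 returns to the first vertex.

**Shape 4** — `<polygon>` regular polygon, stroke `#ff0000` → cut (S784, F1305). Machine vertices: (55.936,20.000) → (41.484,53.878) → (63.597,83.333) → (100.162,78.910) → (114.614,45.032) → (92.501,15.577) → (55.936,20.000). Closed: final G1 returns to the first vertex.

**Shape 5** — `<path>` closed polygon, stroke `#000000` → engrave (S278, F2462). Machine vertices: (296.972,81.234) → (104.519,60.428) → (76.325,22.453) → (296.972,81.234). Closed: final G1 returns to the first vertex.

; Generated by LaserGRBL
G21
G90
G0 X247.311 Y56.930
M3 S784
G01 X222.143 Y72.343 F1305
G01 X115.225 Y10.905 F1305
G01 X82.539 Y13.590 F1305
G01 X235.959 Y42.475 F1305
G01 X247.311 Y56.930 F1305
G0 X280.618 Y52.695
M3 S278
G01 X217.274 Y46.232 F2462
G01 X218.932 Y28.362 F2462
G01 X280.618 Y52.695 F2462
G0 X60.820 Y45.584
M3 S784
G01 X65.461 Y47.448 F1305
G01 X70.060 Y45.484 F1305
G01 X71.924 Y40.843 F1305
G01 X69.960 Y36.244 F1305
G01 X65.319 Y34.380 F1305
G01 X60.720 Y36.344 F1305
G01 X58.856 Y40.985 F1305
G01 X60.820 Y45.584 F1305
G0 X55.936 Y20.000
M3 S784
G01 X41.484 Y53.878 F1305
G01 X63.597 Y83.333 F1305
G01 X100.162 Y78.910 F1305
G01 X114.614 Y45.032 F1305
G01 X92.501 Y15.577 F1305
G01 X55.936 Y20.000 F1305
G0 X296.972 Y81.234
M3 S278
G01 X104.519 Y60.428 F2462
G01 X76.325 Y22.453 F2462
G01 X296.972 Y81.234 F2462
M5
G0 X0.000 Y0.000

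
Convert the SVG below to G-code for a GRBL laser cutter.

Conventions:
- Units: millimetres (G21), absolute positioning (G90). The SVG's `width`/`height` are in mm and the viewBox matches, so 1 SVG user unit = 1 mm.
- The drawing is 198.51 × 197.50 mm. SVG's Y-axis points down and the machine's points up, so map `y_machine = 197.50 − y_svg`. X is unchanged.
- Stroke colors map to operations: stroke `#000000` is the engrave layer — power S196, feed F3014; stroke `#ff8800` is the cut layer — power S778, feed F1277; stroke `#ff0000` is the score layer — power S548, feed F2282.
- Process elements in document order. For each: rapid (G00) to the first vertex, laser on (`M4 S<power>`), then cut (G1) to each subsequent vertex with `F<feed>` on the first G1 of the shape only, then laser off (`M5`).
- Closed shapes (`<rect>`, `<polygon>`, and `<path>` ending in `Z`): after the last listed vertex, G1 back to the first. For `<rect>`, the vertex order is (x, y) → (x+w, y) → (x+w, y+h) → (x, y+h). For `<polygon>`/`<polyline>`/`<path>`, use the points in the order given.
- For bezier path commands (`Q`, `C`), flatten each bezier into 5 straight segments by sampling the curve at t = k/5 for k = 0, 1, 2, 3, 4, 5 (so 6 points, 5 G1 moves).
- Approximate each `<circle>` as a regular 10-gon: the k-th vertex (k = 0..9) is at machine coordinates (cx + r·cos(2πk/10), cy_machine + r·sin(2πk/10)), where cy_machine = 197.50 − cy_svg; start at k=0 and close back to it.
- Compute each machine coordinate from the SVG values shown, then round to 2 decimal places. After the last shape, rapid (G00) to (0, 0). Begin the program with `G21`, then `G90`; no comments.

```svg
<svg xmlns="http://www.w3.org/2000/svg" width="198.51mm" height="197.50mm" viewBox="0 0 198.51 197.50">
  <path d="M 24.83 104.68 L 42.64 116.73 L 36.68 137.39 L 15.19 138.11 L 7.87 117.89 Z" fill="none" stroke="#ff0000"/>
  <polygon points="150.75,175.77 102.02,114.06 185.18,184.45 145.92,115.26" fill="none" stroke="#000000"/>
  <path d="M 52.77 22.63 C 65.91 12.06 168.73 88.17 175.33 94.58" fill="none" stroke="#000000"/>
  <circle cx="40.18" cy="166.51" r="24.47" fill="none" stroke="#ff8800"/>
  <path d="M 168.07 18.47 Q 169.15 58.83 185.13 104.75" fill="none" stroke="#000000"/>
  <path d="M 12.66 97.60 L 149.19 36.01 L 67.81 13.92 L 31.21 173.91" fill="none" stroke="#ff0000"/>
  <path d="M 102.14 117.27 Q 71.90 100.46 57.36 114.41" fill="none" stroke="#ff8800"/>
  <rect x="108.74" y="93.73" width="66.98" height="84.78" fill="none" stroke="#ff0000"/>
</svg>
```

G21
G90
G00 X24.83 Y92.82
M4 S548
G1 X42.64 Y80.77 F2282
G1 X36.68 Y60.11
G1 X15.19 Y59.39
G1 X7.87 Y79.61
G1 X24.83 Y92.82
M5
G00 X150.75 Y21.73
M4 S196
G1 X102.02 Y83.44 F3014
G1 X185.18 Y13.05
G1 X145.92 Y82.24
G1 X150.75 Y21.73
M5
G00 X52.77 Y174.87
M4 S196
G1 X69.93 Y172.06 F3014
G1 X99.69 Y155.96
G1 X133.12 Y134.06
G1 X161.31 Y113.88
G1 X175.33 Y102.92
M5
G00 X64.65 Y30.99
M4 S778
G1 X59.98 Y45.37 F1277
G1 X47.74 Y54.26
G1 X32.62 Y54.26
G1 X20.38 Y45.37
G1 X15.71 Y30.99
G1 X20.38 Y16.61
G1 X32.62 Y7.72
G1 X47.74 Y7.72
G1 X59.98 Y16.61
G1 X64.65 Y30.99
M5
G00 X168.07 Y179.03
M4 S196
G1 X169.10 Y162.66 F3014
G1 X171.32 Y145.85
G1 X174.73 Y128.60
G1 X179.33 Y110.90
G1 X185.13 Y92.75
M5
G00 X12.66 Y99.90
M4 S548
G1 X149.19 Y161.49 F2282
G1 X67.81 Y183.58
G1 X31.21 Y23.59
M5
G00 X102.14 Y80.23
M4 S778
G1 X90.67 Y85.72 F1277
G1 X80.46 Y88.76
G1 X71.50 Y89.33
G1 X63.80 Y87.44
G1 X57.36 Y83.09
M5
G00 X108.74 Y103.77
M4 S548
G1 X175.72 Y103.77 F2282
G1 X175.72 Y18.99
G1 X108.74 Y18.99
G1 X108.74 Y103.77
M5
G00 X0.00 Y0.00

viewBox `0 0 198.51 197.50` with mm width/height → 1 unit = 1 mm. Flip: y_m = 197.50 − y_svg.

**Shape 1** — `<path>` regular polygon, stroke `#ff0000` → score (S548, F2282). Machine vertices: (24.83,92.82) → (42.64,80.77) → (36.68,60.11) → (15.19,59.39) → (7.87,79.61) → (24.83,92.82). Closed: final G1 returns to the first vertex.

**Shape 2** — `<polygon>` closed polygon, stroke `#000000` → engrave (S196, F3014). Machine vertices: (150.75,21.73) → (102.02,83.44) → (185.18,13.05) → (145.92,82.24) → (150.75,21.73). Closed: final G1 returns to the first vertex.

**Shape 3** — `<path>` cubic bezier, stroke `#000000` → engrave (S196, F3014). Control points (SVG): P0=(52.77,22.63), P1=(65.91,12.06), P2=(168.73,88.17), P3=(175.33,94.58); sampled at t=k/5. Machine vertices: (52.77,174.87) → (69.93,172.06) → (99.69,155.96) → (133.12,134.06) → (161.31,113.88) → (175.33,102.92). Open path.

**Shape 4** — `<circle>` circle, stroke `#ff8800` → cut (S778, F1277). Machine vertices: (64.65,30.99) → (59.98,45.37) → (47.74,54.26) → (32.62,54.26) → (20.38,45.37) → (15.71,30.99) → (20.38,16.61) → (32.62,7.72) → (47.74,7.72) → (59.98,16.61) → (64.65,30.99). Closed: final G1 returns to the first vertex.

**Shape 5** — `<path>` quadratic bezier, stroke `#000000` → engrave (S196, F3014). Control points (SVG): P0=(168.07,18.47), P1=(169.15,58.83), P2=(185.13,104.75); sampled at t=k/5. Machine vertices: (168.07,179.03) → (169.10,162.66) → (171.32,145.85) → (174.73,128.60) → (179.33,110.90) → (185.13,92.75). Open path.

**Shape 6** — `<path>` open polyline, stroke `#ff0000` → score (S548, F2282). Machine vertices: (12.66,99.90) → (149.19,161.49) → (67.81,183.58) → (31.21,23.59). Open path.

**Shape 7** — `<path>` quadratic bezier, stroke `#ff8800` → cut (S778, F1277). Control points (SVG): P0=(102.14,117.27), P1=(71.90,100.46), P2=(57.36,114.41); sampled at t=k/5. Machine vertices: (102.14,80.23) → (90.67,85.72) → (80.46,88.76) → (71.50,89.33) → (63.80,87.44) → (57.36,83.09). Open path.

**Shape 8** — `<rect>` rectangle, stroke `#ff0000` → score (S548, F2282). Machine vertices: (108.74,103.77) → (175.72,103.77) → (175.72,18.99) → (108.74,18.99) → (108.74,103.77). Closed: final G1 returns to the first vertex.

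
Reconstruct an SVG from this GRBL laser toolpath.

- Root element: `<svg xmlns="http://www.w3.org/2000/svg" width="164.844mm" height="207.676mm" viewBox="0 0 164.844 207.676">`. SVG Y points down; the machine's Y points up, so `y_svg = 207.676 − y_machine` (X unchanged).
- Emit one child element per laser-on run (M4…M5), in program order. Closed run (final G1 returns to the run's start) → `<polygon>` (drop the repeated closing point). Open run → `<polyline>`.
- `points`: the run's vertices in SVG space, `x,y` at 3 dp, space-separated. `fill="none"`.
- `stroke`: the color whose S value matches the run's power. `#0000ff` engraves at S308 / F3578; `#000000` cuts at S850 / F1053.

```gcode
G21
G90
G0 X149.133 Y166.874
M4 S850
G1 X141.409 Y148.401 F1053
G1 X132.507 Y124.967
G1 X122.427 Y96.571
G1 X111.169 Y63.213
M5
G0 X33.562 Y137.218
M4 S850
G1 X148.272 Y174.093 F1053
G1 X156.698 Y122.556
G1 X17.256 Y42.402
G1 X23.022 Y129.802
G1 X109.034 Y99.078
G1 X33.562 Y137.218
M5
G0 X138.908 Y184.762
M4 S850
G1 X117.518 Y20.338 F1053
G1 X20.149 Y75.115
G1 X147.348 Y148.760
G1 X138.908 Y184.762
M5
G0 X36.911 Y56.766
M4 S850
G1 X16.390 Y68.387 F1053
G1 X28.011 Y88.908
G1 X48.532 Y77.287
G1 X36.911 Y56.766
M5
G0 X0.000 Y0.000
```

<svg xmlns="http://www.w3.org/2000/svg" width="164.844mm" height="207.676mm" viewBox="0 0 164.844 207.676">
  <polyline points="149.133,40.802 141.409,59.275 132.507,82.709 122.427,111.105 111.169,144.463" fill="none" stroke="#000000"/>
  <polygon points="33.562,70.458 148.272,33.583 156.698,85.120 17.256,165.274 23.022,77.874 109.034,108.598" fill="none" stroke="#000000"/>
  <polygon points="138.908,22.914 117.518,187.338 20.149,132.561 147.348,58.916" fill="none" stroke="#000000"/>
  <polygon points="36.911,150.910 16.390,139.289 28.011,118.768 48.532,130.389" fill="none" stroke="#000000"/>
</svg>

y_svg = 207.676 − y_m. Every run uses S850, so all elements get stroke `#000000` (cut).

[1] open run; points: 149.133,40.802 141.409,59.275 132.507,82.709 122.427,111.105 111.169,144.463

[2] closed run; points: 33.562,70.458 148.272,33.583 156.698,85.120 17.256,165.274 23.022,77.874 109.034,108.598

[3] closed run; points: 138.908,22.914 117.518,187.338 20.149,132.561 147.348,58.916

[4] closed run; points: 36.911,150.910 16.390,139.289 28.011,118.768 48.532,130.389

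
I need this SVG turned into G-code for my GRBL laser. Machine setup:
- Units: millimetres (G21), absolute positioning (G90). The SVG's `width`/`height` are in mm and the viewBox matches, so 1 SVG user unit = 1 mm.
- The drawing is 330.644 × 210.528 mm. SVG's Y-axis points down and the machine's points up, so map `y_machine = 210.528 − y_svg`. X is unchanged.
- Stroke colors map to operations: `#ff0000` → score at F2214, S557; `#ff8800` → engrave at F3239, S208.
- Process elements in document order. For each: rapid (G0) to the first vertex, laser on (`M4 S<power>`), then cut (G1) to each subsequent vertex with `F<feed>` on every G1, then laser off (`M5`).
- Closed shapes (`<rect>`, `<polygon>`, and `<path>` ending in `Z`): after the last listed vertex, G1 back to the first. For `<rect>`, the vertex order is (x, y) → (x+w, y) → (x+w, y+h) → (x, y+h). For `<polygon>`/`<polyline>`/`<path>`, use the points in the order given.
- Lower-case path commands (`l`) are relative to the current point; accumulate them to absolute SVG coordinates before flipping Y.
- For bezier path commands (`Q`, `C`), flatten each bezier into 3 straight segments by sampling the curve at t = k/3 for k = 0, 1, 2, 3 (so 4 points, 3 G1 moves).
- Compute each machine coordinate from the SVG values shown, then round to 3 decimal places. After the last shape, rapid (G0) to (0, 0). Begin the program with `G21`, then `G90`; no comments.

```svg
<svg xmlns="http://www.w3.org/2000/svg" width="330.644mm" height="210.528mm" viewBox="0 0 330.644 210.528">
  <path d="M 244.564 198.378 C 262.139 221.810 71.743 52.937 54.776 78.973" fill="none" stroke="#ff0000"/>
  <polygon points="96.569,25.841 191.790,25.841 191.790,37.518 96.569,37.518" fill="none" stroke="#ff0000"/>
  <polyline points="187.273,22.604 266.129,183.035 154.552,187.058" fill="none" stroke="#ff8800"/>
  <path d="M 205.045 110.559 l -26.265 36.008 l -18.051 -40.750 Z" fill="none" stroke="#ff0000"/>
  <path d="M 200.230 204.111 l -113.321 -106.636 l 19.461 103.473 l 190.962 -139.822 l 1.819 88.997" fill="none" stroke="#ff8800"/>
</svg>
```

1 u = 1 mm; y_m = 210.528 − y.

[1] `<path>` cubic bezier, #ff0000→score S557 F2214: (244.564,12.150) → (206.941,38.478) → (115.427,106.963) → (54.776,131.555)

[2] `<polygon>` rectangle, #ff0000→score S557 F2214: (96.569,184.687) → (191.790,184.687) → (191.790,173.010) → (96.569,173.010) → (96.569,184.687) (closed)

[3] `<polyline>` open polyline, #ff8800→engrave S208 F3239: (187.273,187.924) → (266.129,27.493) → (154.552,23.470)

[4] `<path>` regular polygon, #ff0000→score S557 F2214: (205.045,99.969) → (178.780,63.961) → (160.729,104.711) → (205.045,99.969) (closed)

[5] `<path>` open polyline, #ff8800→engrave S208 F3239: (200.230,6.417) → (86.909,113.053) → (106.370,9.580) → (297.332,149.402) → (299.151,60.405)

G21
G90
G0 X244.564 Y12.150
M4 S557
G1 X206.941 Y38.478 F2214
G1 X115.427 Y106.963 F2214
G1 X54.776 Y131.555 F2214
M5
G0 X96.569 Y184.687
M4 S557
G1 X191.790 Y184.687 F2214
G1 X191.790 Y173.010 F2214
G1 X96.569 Y173.010 F2214
G1 X96.569 Y184.687 F2214
M5
G0 X187.273 Y187.924
M4 S208
G1 X266.129 Y27.493 F3239
G1 X154.552 Y23.470 F3239
M5
G0 X205.045 Y99.969
M4 S557
G1 X178.780 Y63.961 F2214
G1 X160.729 Y104.711 F2214
G1 X205.045 Y99.969 F2214
M5
G0 X200.230 Y6.417
M4 S208
G1 X86.909 Y113.053 F3239
G1 X106.370 Y9.580 F3239
G1 X297.332 Y149.402 F3239
G1 X299.151 Y60.405 F3239
M5
G0 X0.000 Y0.000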